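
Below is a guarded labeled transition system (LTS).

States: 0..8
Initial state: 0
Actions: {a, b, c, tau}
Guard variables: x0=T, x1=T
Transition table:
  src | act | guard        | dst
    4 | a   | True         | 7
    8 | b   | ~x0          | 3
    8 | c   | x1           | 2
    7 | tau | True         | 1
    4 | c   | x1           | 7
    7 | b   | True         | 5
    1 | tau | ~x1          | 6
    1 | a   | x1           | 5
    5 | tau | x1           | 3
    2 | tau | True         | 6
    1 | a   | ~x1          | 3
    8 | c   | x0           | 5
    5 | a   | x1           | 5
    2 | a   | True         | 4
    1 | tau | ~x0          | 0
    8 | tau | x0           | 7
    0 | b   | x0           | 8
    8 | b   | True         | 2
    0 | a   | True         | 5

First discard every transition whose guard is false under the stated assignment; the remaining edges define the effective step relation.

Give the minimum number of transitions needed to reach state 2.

Layered search for 2:
  depth 0: {0}
  depth 1: {5,8}
  depth 2: {2,3,7}
depth(2)=2, e.g. b·b

Answer: 2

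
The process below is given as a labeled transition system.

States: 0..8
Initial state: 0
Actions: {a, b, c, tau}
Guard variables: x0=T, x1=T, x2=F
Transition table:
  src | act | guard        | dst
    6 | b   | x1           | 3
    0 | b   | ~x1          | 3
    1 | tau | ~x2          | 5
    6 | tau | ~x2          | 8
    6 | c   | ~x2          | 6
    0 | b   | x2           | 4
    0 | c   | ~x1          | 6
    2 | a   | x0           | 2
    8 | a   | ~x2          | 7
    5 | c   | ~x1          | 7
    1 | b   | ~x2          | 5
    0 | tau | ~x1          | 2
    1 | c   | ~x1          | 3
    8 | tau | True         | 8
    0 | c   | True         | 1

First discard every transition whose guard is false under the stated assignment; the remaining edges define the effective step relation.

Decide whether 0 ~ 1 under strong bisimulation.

Answer: NOT BISIMILAR

Working:
Bisimulation quotient by refinement:
  π0 = {{0,1,2,3,4,5,6,7,8}}
  π1 = {{0},{1},{2},{3,4,5,7},{6},{8}}
Fixed point at round 2; 6 class(es).
0∈{0}, 1∈{1}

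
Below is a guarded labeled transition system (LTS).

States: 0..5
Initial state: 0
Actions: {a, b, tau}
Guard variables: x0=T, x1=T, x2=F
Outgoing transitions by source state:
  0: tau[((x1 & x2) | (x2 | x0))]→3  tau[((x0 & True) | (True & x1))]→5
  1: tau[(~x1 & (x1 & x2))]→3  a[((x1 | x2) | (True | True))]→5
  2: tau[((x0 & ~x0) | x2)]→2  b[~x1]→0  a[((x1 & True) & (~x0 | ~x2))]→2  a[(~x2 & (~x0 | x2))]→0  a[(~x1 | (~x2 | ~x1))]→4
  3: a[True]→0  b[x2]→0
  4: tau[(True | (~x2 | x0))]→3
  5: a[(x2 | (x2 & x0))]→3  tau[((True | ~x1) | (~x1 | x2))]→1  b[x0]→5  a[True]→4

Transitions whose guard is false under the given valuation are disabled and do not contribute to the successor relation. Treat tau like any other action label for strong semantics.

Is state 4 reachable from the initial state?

Answer: REACHABLE

Working:
10 transition(s) survive guard evaluation.
Layer 0: {0}
Layer 1: {3,5}  total {0,3,5}
Layer 2: {1,4}  total {0,1,3,4,5}
R = {0,1,3,4,5}
Path to 4: tau·a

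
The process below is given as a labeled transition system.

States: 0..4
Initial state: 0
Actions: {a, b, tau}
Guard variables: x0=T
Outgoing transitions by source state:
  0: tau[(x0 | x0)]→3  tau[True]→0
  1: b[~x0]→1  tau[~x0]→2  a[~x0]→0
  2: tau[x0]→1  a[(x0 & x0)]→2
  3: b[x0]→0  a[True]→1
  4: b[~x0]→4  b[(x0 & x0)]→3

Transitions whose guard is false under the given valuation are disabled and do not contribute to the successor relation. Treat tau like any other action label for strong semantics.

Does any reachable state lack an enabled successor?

Reachable = {0,1,3}
  0: tau→0  tau→3  [2 out]
  1: ∅  [deadlock]
  3: a→1  b→0  [2 out]
witness 1: tau·a

Answer: DEADLOCK at state 1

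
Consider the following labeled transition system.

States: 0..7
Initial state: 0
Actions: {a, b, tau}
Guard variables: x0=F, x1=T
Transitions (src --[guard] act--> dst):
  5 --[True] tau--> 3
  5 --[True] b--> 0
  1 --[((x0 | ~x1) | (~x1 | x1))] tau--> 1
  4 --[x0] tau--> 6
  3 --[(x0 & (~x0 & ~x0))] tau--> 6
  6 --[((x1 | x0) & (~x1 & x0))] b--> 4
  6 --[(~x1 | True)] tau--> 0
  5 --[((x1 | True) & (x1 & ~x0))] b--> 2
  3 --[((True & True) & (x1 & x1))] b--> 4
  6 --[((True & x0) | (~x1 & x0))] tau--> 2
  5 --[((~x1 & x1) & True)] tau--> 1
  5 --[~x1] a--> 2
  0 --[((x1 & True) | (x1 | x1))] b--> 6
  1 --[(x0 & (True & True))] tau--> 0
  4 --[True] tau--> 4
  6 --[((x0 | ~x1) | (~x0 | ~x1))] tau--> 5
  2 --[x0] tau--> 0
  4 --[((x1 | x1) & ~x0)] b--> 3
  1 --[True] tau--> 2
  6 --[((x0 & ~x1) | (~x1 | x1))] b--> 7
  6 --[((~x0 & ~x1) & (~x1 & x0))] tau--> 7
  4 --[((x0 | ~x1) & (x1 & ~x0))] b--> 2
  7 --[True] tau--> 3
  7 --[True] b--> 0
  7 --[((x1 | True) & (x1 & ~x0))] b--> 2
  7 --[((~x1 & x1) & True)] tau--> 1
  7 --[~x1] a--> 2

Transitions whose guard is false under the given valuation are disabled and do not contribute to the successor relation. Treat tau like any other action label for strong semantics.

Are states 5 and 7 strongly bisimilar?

Bisimulation quotient by refinement:
  round 0: {{0,1,2,3,4,5,6,7}}
  round 1: {{0,3},{1},{2},{4,5,6,7}}
  round 2: {{0,3},{1},{2},{4},{5,7},{6}}
  round 3: {{0},{1},{2},{3},{4},{5,7},{6}}
stable after 4 split(s): 7 block(s)
[5]={5,7}  [7]={5,7}

Answer: BISIMILAR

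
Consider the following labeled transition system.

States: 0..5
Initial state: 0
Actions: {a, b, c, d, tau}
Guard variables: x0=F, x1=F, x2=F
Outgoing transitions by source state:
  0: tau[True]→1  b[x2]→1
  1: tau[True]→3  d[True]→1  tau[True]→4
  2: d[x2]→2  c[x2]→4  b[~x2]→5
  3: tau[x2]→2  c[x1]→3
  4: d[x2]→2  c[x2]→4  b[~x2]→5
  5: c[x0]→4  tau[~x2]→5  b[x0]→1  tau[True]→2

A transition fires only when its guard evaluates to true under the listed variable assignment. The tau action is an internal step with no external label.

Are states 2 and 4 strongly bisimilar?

Answer: BISIMILAR

Trace:
Compute ~ classes (split until stable):
  P[0] = {{0,1,2,3,4,5}}
  P[1] = {{0,5},{1},{2,4},{3}}
  P[2] = {{0},{1},{2,4},{3},{5}}
5 equivalence class(es) (converged in 3)
[2]={2,4}  [4]={2,4}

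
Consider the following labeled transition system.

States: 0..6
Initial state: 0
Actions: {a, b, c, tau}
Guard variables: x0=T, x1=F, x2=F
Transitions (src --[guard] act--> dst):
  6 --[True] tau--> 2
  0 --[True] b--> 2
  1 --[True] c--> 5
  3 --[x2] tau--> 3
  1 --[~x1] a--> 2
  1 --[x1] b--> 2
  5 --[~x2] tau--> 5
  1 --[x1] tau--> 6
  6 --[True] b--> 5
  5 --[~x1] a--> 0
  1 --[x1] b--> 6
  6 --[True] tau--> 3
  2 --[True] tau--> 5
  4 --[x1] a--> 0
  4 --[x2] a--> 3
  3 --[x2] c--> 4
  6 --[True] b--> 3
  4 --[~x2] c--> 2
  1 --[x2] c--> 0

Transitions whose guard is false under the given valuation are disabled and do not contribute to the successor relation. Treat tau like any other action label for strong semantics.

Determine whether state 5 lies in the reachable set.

Answer: REACHABLE

Working:
Guard filter leaves 11 enabled edge(s).
L0 = {0}
L1 = {2}  total {0,2}
L2 = {5}  total {0,2,5}
R = {0,2,5}
Path to 5: b·tau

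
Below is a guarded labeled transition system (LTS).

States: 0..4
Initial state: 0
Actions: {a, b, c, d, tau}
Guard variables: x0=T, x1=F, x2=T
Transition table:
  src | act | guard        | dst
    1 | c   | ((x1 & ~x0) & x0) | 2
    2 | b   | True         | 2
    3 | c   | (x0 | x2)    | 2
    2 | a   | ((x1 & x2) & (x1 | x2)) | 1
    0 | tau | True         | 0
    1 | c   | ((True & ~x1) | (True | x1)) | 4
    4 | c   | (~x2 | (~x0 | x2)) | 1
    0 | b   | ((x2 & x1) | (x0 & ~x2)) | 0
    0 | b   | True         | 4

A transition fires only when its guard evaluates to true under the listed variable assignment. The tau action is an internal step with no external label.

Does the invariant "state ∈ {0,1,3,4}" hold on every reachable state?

Allowed set {0,1,3,4}
Reach set: {0,1,4}
  0: ✓
  1: ✓
  4: ✓

Answer: INVARIANT HOLDS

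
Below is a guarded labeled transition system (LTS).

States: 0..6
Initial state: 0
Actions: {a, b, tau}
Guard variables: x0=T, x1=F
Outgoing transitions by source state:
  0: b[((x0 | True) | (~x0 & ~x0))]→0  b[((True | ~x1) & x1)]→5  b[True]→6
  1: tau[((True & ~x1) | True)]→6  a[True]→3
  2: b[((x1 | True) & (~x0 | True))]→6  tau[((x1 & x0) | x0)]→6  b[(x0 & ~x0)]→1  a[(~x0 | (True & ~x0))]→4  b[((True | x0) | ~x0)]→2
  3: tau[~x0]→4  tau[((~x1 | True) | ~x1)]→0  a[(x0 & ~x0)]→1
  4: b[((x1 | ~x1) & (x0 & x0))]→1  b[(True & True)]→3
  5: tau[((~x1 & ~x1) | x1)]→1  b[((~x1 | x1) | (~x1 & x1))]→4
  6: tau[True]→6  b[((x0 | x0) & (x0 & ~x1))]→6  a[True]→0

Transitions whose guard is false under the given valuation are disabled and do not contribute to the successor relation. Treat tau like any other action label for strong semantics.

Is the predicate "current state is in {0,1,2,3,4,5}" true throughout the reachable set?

Answer: INVARIANT VIOLATED at state 6

Working:
Inv-set: {0,1,2,3,4,5}
R = {0,6}
  0: ✓
  6: ✗ unsafe
counterexample path to 6: b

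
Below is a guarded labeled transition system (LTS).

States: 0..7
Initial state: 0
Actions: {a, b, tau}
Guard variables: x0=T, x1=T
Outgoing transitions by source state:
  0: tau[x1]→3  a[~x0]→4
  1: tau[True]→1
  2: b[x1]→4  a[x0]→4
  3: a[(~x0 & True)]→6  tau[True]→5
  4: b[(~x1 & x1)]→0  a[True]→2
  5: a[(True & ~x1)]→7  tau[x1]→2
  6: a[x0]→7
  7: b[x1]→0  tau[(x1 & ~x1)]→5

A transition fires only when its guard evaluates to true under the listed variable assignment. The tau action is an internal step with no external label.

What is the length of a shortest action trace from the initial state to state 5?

BFS to 5:
  L0 = {0}
  L1 = {3}
  L2 = {5}
first hit 5 at d=2 via tau·tau

Answer: 2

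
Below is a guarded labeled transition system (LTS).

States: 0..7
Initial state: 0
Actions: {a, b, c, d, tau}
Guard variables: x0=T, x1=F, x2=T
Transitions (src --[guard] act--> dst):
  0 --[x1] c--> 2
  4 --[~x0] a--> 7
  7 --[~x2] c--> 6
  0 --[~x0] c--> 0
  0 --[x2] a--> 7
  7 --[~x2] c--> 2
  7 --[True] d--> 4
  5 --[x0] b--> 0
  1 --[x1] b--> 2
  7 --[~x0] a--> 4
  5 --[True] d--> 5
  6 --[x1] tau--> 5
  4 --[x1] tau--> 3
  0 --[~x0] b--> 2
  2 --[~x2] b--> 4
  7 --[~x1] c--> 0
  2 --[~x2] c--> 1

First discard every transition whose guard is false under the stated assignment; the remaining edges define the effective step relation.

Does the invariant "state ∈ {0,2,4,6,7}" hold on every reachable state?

Allowed set {0,2,4,6,7}
Reach set: {0,4,7}
  0: safe
  4: safe
  7: safe

Answer: INVARIANT HOLDS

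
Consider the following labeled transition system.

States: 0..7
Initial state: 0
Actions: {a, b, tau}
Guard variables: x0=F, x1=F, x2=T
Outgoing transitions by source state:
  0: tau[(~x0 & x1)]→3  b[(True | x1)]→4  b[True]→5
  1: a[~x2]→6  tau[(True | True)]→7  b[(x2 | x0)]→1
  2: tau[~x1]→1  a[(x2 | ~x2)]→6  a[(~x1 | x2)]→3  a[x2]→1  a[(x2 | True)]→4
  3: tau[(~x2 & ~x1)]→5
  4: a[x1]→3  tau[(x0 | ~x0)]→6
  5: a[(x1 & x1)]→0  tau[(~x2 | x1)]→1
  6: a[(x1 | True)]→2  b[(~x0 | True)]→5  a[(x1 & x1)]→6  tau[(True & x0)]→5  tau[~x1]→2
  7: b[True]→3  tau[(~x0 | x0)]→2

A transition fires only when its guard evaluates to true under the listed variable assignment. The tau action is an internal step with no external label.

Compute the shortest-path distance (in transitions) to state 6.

Answer: 2

Working:
BFS to 6:
  L0 = {0}
  L1 = {4,5}
  L2 = {6}
6 enters at depth 2; path b·tau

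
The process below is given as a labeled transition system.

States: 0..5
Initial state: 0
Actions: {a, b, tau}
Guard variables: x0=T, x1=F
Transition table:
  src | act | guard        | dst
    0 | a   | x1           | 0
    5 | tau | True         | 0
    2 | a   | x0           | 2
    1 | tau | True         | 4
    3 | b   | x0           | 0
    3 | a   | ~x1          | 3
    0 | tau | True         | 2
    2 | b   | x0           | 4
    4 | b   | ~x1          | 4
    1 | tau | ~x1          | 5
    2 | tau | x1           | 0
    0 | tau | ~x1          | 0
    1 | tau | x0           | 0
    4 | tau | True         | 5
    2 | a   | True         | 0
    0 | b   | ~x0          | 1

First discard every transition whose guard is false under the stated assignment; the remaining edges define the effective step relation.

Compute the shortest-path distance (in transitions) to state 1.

Answer: UNREACHABLE

Trace:
Layered search for 1:
  depth 0: {0}
  depth 1: {2}
  depth 2: {4}
  depth 3: {5}
1 never appears.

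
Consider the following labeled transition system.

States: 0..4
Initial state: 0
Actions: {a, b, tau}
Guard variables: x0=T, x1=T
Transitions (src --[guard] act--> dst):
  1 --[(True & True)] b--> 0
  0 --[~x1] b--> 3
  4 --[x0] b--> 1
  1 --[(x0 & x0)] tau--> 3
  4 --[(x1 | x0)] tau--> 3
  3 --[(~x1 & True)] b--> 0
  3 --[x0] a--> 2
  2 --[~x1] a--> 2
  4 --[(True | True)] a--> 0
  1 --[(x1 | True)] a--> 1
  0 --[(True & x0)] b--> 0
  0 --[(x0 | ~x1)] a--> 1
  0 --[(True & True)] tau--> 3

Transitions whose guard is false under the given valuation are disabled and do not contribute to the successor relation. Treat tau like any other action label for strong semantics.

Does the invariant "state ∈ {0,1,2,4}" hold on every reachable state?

Safe = {0,1,2,4}
R = {0,1,2,3}
  0: ✓
  1: ✓
  2: ✓
  3: VIOLATES
counterexample path to 3: tau

Answer: INVARIANT VIOLATED at state 3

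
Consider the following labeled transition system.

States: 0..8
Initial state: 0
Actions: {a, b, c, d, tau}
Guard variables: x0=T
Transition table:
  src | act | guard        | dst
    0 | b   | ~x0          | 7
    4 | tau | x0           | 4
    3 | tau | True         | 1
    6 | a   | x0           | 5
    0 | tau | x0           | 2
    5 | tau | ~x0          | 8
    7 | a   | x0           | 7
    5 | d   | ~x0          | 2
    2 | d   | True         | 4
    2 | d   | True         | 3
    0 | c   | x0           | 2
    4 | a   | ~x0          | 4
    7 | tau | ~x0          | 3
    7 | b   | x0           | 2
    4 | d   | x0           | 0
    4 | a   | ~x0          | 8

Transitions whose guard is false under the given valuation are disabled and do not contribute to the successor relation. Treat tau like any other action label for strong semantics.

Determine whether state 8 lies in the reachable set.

Answer: UNREACHABLE

Trace:
After dropping false guards: 10 live edges.
L0 = {0}
L1 = {2}  now seen {0,2}
L2 = {3,4}  now seen {0,2,3,4}
L3 = {1}  now seen {0,1,2,3,4}
Reachable = {0,1,2,3,4}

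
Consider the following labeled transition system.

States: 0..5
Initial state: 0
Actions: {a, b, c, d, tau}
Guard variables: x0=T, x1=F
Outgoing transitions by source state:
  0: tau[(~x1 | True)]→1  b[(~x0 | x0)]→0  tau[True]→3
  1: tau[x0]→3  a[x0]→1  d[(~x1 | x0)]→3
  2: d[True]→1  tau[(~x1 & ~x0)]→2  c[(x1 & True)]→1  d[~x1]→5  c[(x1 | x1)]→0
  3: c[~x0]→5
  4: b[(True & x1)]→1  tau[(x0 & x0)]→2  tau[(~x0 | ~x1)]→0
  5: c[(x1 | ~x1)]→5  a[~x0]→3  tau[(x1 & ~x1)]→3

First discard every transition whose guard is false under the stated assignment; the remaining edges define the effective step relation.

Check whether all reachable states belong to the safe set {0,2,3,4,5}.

Answer: INVARIANT VIOLATED at state 1

Working:
Safe = {0,2,3,4,5}
R = {0,1,3}
  0: safe
  1: ✗ unsafe
  3: safe
counterexample path to 1: tau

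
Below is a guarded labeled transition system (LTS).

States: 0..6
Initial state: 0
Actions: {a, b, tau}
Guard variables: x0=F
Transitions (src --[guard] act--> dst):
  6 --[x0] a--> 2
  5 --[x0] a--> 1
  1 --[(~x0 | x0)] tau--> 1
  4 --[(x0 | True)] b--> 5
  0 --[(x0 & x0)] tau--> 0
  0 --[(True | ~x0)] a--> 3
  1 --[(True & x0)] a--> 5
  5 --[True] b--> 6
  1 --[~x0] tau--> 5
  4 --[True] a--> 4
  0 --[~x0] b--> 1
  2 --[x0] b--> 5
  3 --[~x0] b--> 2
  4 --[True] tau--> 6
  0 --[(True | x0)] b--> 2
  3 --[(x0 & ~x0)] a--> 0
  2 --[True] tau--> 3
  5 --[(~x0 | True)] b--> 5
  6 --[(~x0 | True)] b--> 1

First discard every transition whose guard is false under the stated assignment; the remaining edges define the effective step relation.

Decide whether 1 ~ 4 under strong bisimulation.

Compute ~ classes (split until stable):
  π0 = {{0,1,2,3,4,5,6}}
  π1 = {{0},{1,2},{3,5,6},{4}}
  π2 = {{0},{1},{2},{3,6},{4},{5}}
  π3 = {{0},{1},{2},{3},{4},{5},{6}}
stable after 4 split(s): 7 block(s)
1∈{1}, 4∈{4}

Answer: NOT BISIMILAR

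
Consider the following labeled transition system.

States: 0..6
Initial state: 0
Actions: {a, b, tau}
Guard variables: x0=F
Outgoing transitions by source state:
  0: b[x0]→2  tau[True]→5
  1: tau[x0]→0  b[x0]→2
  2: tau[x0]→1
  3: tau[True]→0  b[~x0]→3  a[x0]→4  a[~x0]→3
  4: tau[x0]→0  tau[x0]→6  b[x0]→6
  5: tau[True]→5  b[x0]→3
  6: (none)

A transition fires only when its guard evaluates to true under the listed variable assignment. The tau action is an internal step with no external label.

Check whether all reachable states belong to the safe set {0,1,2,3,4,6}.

Answer: INVARIANT VIOLATED at state 5

Trace:
Inv-set: {0,1,2,3,4,6}
Reach set: {0,5}
  0: ok
  5: VIOLATES
witness against invariant: tau → 5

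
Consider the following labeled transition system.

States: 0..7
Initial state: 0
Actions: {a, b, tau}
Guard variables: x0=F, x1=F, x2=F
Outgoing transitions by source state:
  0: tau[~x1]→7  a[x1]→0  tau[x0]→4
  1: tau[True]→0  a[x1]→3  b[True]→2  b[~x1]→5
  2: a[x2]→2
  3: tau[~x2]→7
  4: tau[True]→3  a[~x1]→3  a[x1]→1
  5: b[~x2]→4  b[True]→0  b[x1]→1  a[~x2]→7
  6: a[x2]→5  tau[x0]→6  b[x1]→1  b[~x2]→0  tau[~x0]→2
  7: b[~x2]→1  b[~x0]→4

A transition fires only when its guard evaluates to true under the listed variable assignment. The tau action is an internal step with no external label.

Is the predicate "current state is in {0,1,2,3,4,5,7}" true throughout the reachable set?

Answer: INVARIANT HOLDS

Working:
Safe = {0,1,2,3,4,5,7}
Reachable = {0,1,2,3,4,5,7}
  0: ok
  1: ok
  2: ok
  3: ok
  4: ok
  5: ok
  7: ok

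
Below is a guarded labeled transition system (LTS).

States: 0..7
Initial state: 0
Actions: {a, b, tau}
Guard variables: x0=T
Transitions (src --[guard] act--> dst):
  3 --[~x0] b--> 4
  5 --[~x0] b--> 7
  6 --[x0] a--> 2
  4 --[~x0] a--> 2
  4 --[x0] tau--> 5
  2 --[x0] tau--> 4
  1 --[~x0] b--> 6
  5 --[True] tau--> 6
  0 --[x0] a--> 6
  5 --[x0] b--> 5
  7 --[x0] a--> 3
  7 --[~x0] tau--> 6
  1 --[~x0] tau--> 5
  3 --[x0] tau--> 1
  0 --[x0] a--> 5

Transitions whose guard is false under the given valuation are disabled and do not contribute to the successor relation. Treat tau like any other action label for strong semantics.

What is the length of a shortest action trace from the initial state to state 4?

Answer: 3

Trace:
BFS to 4:
  depth 0: {0}
  depth 1: {5,6}
  depth 2: {2}
  depth 3: {4}
first hit 4 at d=3 via a·a·tau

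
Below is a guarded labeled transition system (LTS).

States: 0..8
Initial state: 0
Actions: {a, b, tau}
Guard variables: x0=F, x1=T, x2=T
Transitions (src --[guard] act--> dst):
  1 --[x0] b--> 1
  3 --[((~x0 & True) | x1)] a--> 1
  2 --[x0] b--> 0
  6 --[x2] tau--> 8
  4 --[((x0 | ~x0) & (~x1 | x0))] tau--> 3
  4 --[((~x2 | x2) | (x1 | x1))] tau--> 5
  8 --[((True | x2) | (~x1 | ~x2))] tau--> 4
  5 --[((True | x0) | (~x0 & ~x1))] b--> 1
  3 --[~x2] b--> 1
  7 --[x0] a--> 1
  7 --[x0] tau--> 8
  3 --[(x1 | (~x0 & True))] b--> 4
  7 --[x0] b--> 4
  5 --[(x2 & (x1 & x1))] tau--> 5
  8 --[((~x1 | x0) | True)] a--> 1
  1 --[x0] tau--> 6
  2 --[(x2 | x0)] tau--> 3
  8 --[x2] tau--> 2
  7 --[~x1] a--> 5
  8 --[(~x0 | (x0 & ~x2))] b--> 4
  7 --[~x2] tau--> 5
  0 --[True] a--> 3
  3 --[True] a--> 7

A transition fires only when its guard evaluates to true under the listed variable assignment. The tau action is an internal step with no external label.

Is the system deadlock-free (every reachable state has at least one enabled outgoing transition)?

Reachable = {0,1,3,4,5,7}
  0: a→3  [deg 1]
  1: ∅  [deadlock]
  3: a→1  a→7  b→4  [deg 3]
  4: tau→5  [deg 1]
  5: b→1  tau→5  [deg 2]
  7: ∅  [deadlock]
witness 1: a·a

Answer: DEADLOCK at state 1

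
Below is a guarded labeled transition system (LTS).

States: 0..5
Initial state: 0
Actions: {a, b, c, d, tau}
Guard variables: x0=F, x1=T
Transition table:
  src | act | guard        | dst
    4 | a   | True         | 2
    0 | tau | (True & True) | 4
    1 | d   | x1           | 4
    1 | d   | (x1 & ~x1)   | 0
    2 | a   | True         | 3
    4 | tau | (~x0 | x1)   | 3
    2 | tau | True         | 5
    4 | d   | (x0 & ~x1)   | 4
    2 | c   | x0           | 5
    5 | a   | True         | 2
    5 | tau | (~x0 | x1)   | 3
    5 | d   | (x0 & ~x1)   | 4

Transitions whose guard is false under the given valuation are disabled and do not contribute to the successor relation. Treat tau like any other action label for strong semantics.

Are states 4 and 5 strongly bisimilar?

Bisimulation quotient by refinement:
  π0 = {{0,1,2,3,4,5}}
  π1 = {{0},{1},{2,4,5},{3}}
  π2 = {{0},{1},{2},{3},{4,5}}
stable after 3 split(s): 5 block(s)
[4]={4,5}  [5]={4,5}

Answer: BISIMILAR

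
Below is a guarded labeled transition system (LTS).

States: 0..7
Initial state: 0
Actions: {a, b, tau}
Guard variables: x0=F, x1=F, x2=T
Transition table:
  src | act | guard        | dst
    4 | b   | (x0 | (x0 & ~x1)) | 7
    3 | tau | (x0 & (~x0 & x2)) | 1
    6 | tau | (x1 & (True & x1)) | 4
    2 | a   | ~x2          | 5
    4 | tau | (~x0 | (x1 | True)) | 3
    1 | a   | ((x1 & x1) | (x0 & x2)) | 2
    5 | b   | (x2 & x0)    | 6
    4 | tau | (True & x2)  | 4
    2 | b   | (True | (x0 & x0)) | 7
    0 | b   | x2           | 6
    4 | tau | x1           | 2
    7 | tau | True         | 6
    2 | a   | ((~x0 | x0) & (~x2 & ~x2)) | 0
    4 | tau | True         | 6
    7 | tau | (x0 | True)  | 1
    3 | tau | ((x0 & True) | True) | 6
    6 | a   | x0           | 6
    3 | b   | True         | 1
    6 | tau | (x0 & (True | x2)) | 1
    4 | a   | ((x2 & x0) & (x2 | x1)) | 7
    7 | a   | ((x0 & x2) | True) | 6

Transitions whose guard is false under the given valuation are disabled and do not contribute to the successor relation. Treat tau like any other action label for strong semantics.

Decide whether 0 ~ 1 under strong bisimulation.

Bisimulation quotient by refinement:
  π0 = {{0,1,2,3,4,5,6,7}}
  π1 = {{0,2},{1,5,6},{3},{4},{7}}
  π2 = {{0},{1,5,6},{2},{3},{4},{7}}
6 equivalence class(es) (converged in 3)
class of 0: {0}; class of 1: {1,5,6}

Answer: NOT BISIMILAR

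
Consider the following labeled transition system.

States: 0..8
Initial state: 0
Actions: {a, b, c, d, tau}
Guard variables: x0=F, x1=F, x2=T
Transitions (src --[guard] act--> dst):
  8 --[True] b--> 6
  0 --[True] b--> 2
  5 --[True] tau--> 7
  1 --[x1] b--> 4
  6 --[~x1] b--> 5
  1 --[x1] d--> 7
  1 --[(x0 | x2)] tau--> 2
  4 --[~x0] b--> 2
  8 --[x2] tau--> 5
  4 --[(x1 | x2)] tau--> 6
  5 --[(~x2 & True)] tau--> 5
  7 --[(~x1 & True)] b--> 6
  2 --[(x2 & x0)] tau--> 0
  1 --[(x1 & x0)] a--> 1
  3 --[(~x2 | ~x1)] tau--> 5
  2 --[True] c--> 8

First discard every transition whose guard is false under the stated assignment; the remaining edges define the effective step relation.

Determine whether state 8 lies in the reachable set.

Answer: REACHABLE

Analysis:
11 transition(s) survive guard evaluation.
L0 = {0}
L1 = {2}  cumulative {0,2}
L2 = {8}  cumulative {0,2,8}
L3 = {5,6}  cumulative {0,2,5,6,8}
L4 = {7}  cumulative {0,2,5,6,7,8}
Reach set: {0,2,5,6,7,8}
trace reaching 8: b·c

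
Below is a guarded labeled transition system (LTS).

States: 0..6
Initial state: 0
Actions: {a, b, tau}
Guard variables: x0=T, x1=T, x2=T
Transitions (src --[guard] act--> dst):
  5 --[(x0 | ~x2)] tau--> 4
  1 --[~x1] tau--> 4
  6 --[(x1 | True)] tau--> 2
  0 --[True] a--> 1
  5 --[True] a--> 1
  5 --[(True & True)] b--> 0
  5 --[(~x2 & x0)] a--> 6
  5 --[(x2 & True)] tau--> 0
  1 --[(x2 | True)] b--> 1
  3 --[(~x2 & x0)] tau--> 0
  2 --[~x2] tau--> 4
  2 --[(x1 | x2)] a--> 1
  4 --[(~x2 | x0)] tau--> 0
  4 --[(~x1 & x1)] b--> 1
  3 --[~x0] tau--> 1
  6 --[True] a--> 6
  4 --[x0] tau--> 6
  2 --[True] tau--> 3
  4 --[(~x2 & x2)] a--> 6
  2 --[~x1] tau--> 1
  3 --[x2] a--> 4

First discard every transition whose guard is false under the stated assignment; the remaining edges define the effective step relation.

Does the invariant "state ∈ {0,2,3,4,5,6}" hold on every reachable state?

Answer: INVARIANT VIOLATED at state 1

Analysis:
Inv-set: {0,2,3,4,5,6}
Reachable = {0,1}
  0: safe
  1: ✗ unsafe
reach 1 via a — violates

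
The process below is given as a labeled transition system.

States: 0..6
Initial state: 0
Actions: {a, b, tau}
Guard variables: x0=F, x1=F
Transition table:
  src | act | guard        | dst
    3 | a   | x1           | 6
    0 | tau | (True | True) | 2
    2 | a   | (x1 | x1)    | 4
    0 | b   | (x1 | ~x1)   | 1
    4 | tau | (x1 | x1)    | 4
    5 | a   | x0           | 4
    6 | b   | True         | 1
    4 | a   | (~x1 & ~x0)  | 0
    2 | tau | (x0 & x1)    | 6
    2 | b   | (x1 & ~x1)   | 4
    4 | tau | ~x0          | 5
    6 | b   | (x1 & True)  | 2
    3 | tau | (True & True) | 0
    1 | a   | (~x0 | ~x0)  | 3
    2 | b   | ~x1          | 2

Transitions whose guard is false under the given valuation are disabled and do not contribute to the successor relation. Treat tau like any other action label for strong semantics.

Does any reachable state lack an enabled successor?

Answer: DEADLOCK-FREE

Trace:
Reach set: {0,1,2,3}
  0: b→1  tau→2  [2 out]
  1: a→3  [1 out]
  2: b→2  [1 out]
  3: tau→0  [1 out]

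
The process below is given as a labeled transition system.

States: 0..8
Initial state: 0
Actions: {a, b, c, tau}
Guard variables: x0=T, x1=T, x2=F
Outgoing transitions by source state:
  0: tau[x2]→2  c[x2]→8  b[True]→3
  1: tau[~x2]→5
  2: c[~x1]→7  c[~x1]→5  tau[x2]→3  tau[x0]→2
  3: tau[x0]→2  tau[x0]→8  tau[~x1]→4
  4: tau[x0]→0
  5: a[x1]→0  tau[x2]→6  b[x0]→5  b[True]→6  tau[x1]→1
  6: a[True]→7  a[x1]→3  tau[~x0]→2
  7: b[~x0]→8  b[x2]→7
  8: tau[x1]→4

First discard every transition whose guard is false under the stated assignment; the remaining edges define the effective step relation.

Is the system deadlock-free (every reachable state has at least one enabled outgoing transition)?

Reach set: {0,2,3,4,8}
  0: b→3  [1 out]
  2: tau→2  [1 out]
  3: tau→2  tau→8  [2 out]
  4: tau→0  [1 out]
  8: tau→4  [1 out]

Answer: DEADLOCK-FREE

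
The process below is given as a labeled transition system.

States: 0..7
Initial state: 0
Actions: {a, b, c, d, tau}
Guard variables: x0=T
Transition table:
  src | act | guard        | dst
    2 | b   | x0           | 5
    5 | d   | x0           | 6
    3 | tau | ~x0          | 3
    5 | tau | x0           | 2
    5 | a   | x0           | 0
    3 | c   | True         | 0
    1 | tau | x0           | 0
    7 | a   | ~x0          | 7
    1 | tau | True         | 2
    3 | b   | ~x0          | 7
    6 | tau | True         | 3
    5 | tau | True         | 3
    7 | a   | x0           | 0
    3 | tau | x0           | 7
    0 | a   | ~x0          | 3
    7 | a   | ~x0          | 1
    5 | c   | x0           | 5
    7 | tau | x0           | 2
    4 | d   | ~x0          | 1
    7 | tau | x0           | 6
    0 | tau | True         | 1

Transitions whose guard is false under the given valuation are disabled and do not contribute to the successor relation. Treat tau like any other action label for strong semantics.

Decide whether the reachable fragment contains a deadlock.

Reachable = {0,1,2,3,5,6,7}
  0: tau→1  [1 exit(s)]
  1: tau→0  tau→2  [2 exit(s)]
  2: b→5  [1 exit(s)]
  3: c→0  tau→7  [2 exit(s)]
  5: a→0  c→5  d→6  tau→2  tau→3  [5 exit(s)]
  6: tau→3  [1 exit(s)]
  7: a→0  tau→2  tau→6  [3 exit(s)]

Answer: DEADLOCK-FREE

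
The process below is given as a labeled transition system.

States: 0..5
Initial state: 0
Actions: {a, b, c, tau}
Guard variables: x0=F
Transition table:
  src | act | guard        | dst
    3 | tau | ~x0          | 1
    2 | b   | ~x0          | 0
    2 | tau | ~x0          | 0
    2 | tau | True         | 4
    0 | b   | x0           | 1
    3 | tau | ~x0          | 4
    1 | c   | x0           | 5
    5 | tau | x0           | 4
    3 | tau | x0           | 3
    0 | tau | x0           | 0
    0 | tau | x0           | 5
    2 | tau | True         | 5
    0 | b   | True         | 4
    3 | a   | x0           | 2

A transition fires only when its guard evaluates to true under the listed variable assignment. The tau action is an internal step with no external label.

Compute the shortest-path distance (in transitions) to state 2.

BFS to 2:
  depth 0: {0}
  depth 1: {4}
2 never appears.

Answer: UNREACHABLE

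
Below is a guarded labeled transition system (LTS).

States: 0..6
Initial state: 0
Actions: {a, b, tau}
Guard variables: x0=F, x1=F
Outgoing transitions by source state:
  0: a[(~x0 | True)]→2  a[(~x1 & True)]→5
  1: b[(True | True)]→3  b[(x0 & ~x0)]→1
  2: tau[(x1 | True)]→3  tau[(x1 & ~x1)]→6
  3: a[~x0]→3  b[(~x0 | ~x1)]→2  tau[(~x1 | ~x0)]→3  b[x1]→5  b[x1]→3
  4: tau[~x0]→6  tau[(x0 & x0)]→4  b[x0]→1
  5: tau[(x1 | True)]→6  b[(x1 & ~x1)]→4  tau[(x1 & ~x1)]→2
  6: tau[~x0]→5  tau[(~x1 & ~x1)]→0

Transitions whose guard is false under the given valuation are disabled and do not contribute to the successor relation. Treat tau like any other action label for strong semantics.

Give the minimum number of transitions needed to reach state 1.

Answer: UNREACHABLE

Analysis:
Breadth-first toward 1:
  L0 = {0}
  L1 = {2,5}
  L2 = {3,6}
1 never appears.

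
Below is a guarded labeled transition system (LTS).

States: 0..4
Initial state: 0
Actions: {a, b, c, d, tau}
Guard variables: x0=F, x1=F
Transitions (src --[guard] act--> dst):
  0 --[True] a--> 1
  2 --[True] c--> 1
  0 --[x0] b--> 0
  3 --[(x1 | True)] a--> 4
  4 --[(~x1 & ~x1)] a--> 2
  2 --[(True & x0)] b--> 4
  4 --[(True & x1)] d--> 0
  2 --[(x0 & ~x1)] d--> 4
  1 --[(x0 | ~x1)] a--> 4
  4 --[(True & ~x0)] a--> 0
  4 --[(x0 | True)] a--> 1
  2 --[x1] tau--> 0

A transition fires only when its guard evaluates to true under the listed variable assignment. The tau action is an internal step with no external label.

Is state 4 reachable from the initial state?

7 transition(s) survive guard evaluation.
L0 = {0}
L1 = {1}  now seen {0,1}
L2 = {4}  now seen {0,1,4}
L3 = {2}  now seen {0,1,2,4}
Reach set: {0,1,2,4}
trace reaching 4: a·a

Answer: REACHABLE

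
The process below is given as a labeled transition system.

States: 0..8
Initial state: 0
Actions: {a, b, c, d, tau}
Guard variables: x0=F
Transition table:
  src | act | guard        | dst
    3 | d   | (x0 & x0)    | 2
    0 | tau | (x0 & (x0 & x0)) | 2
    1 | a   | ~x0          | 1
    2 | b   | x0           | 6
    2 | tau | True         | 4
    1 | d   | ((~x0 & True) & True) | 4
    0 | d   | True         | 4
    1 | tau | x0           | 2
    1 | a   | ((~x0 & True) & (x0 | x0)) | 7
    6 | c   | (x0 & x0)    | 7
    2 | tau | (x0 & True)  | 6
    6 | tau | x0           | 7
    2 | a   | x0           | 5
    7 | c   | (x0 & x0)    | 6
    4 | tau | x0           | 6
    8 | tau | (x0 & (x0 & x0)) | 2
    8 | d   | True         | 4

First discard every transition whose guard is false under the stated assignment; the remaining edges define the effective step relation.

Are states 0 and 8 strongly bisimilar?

Compute ~ classes (split until stable):
  π0 = {{0,1,2,3,4,5,6,7,8}}
  π1 = {{0,8},{1},{2},{3,4,5,6,7}}
4 equivalence class(es) (converged in 2)
0∈{0,8}, 8∈{0,8}

Answer: BISIMILAR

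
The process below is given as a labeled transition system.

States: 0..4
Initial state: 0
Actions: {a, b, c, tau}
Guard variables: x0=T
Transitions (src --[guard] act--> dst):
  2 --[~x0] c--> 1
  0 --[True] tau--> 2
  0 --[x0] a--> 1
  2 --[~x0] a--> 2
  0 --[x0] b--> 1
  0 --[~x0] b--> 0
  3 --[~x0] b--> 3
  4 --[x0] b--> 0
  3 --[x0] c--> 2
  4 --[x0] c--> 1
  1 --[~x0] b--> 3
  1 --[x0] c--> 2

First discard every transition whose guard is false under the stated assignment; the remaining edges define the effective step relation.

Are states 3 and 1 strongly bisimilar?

Bisimulation quotient by refinement:
  P[0] = {{0,1,2,3,4}}
  P[1] = {{0},{1,3},{2},{4}}
stable after 2 split(s): 4 block(s)
class of 3: {1,3}; class of 1: {1,3}

Answer: BISIMILAR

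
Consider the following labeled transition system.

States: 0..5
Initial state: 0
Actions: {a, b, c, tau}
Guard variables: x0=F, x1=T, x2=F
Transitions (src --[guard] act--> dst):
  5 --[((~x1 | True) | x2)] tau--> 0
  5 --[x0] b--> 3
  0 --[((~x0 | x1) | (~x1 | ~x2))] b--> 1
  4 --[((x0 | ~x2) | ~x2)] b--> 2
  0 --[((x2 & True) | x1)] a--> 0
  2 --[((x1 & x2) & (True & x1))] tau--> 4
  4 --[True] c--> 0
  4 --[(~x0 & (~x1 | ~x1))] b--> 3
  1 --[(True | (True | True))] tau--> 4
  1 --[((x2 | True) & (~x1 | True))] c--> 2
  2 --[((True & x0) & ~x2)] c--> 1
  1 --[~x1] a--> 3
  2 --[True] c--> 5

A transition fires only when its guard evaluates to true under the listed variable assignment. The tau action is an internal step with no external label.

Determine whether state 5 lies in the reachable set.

Answer: REACHABLE

Trace:
After dropping false guards: 8 live edges.
L0 = {0}
L1 = {1}  now seen {0,1}
L2 = {2,4}  now seen {0,1,2,4}
L3 = {5}  now seen {0,1,2,4,5}
R = {0,1,2,4,5}
Path to 5: b·c·c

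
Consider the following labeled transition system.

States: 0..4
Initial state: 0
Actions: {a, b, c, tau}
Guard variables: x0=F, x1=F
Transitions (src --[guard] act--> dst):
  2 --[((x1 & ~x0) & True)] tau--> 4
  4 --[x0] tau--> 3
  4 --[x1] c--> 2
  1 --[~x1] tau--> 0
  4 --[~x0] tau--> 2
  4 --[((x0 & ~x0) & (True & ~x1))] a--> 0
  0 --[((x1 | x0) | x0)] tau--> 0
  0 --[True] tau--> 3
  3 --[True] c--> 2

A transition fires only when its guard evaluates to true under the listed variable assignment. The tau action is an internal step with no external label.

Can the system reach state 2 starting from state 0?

Answer: REACHABLE

Analysis:
4 transition(s) survive guard evaluation.
depth 0: {0}
depth 1: {3}  cumulative {0,3}
depth 2: {2}  cumulative {0,2,3}
Reachable = {0,2,3}
Path to 2: tau·c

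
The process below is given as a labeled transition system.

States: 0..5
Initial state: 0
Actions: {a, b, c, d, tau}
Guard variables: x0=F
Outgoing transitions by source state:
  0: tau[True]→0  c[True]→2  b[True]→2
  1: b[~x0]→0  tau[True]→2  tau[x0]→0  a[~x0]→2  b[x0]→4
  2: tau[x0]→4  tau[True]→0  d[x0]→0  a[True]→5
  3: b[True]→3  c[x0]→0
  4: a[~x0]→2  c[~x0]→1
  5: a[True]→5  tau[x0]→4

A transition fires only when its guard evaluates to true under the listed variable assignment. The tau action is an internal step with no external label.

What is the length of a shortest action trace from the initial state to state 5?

Answer: 2

Analysis:
BFS to 5:
  Layer 0: {0}
  Layer 1: {2}
  Layer 2: {5}
first hit 5 at d=2 via b·a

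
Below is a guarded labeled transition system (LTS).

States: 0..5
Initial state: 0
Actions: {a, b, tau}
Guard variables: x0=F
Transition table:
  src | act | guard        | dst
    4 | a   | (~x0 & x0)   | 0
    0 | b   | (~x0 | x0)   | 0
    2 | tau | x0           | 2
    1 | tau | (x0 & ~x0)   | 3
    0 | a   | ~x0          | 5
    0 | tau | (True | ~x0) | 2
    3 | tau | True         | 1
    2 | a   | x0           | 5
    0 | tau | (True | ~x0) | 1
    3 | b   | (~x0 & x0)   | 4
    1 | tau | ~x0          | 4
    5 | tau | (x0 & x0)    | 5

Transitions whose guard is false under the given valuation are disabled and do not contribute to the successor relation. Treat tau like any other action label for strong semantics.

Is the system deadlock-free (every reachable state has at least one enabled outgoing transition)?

R = {0,1,2,4,5}
  0: a→5  b→0  tau→1  tau→2  [deg 4]
  1: tau→4  [deg 1]
  2: ∅  [no exit]
  4: ∅  [no exit]
  5: ∅  [no exit]
trace reaching 2: tau

Answer: DEADLOCK at state 2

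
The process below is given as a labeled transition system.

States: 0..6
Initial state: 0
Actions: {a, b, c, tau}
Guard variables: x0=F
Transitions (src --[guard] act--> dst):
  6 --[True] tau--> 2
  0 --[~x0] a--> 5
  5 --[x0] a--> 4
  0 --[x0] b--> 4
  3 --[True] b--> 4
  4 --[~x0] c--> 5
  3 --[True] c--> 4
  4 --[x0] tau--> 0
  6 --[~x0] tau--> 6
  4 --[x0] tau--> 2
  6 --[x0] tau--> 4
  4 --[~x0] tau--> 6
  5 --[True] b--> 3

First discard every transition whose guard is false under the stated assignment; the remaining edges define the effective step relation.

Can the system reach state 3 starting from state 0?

8 transition(s) survive guard evaluation.
Layer 0: {0}
Layer 1: {5}  total {0,5}
Layer 2: {3}  total {0,3,5}
Layer 3: {4}  total {0,3,4,5}
Layer 4: {6}  total {0,3,4,5,6}
Layer 5: {2}  total {0,2,3,4,5,6}
R = {0,2,3,4,5,6}
witness 3: a·b

Answer: REACHABLE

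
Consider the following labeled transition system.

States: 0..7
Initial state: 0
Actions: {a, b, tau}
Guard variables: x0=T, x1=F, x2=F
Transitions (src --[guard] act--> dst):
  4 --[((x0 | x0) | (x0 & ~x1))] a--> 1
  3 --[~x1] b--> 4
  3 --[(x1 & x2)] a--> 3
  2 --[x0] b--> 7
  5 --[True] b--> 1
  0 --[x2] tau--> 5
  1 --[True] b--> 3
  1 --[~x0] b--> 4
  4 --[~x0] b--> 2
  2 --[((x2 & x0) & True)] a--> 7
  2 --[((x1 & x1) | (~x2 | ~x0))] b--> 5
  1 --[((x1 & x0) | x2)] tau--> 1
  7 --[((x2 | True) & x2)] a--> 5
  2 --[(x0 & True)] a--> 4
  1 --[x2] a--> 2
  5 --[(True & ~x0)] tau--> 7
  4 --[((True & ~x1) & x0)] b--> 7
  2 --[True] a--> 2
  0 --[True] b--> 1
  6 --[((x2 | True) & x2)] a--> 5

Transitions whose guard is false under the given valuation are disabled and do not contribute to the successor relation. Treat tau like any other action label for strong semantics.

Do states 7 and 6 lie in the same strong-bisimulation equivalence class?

Compute ~ classes (split until stable):
  π0 = {{0,1,2,3,4,5,6,7}}
  π1 = {{0,1,3,5},{2,4},{6,7}}
  π2 = {{0,1,5},{2},{3},{4},{6,7}}
  π3 = {{0,5},{1},{2},{3},{4},{6,7}}
6 equivalence class(es) (converged in 4)
7∈{6,7}, 6∈{6,7}

Answer: BISIMILAR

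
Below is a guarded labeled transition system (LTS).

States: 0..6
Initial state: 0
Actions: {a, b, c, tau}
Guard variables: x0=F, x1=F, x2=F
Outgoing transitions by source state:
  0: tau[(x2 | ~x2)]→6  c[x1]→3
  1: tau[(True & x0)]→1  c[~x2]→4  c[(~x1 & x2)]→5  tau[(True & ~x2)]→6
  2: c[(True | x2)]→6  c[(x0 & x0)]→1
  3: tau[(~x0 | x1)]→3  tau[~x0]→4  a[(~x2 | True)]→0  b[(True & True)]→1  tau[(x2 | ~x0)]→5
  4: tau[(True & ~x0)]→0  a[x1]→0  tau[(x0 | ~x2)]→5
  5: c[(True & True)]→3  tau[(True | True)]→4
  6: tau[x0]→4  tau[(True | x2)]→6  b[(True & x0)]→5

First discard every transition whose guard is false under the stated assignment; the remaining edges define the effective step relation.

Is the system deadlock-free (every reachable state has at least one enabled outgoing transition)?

Answer: DEADLOCK-FREE

Analysis:
R = {0,6}
  0: tau→6  [deg 1]
  6: tau→6  [deg 1]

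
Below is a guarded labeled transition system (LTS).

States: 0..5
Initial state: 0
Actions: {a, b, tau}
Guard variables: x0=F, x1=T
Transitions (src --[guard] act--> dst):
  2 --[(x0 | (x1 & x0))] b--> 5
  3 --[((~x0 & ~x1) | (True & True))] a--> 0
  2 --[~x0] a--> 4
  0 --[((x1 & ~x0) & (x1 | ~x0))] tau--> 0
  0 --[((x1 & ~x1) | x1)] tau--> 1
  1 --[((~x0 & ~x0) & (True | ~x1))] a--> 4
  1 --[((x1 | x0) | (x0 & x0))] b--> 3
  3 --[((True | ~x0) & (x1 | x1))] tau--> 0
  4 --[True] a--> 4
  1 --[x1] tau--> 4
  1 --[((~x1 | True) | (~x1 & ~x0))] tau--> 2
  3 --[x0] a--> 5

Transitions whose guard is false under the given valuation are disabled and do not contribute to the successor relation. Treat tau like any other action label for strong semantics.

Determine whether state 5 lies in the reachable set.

Guard filter leaves 10 enabled edge(s).
Layer 0: {0}
Layer 1: {1}  total {0,1}
Layer 2: {2,3,4}  total {0,1,2,3,4}
Reach set: {0,1,2,3,4}

Answer: UNREACHABLE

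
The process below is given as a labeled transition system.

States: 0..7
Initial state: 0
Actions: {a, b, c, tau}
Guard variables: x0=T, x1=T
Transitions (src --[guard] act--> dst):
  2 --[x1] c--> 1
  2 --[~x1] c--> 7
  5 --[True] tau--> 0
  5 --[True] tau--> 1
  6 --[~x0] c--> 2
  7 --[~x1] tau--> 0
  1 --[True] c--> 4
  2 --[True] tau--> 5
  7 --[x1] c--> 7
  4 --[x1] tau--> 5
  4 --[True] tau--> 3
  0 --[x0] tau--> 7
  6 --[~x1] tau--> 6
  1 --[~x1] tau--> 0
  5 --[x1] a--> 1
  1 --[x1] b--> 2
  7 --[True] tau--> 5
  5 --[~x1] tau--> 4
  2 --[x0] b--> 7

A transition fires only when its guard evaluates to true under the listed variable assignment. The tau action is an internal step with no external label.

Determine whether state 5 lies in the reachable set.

Guard filter leaves 13 enabled edge(s).
Layer 0: {0}
Layer 1: {7}  cumulative {0,7}
Layer 2: {5}  cumulative {0,5,7}
Layer 3: {1}  cumulative {0,1,5,7}
Layer 4: {2,4}  cumulative {0,1,2,4,5,7}
Layer 5: {3}  cumulative {0,1,2,3,4,5,7}
R = {0,1,2,3,4,5,7}
trace reaching 5: tau·tau

Answer: REACHABLE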